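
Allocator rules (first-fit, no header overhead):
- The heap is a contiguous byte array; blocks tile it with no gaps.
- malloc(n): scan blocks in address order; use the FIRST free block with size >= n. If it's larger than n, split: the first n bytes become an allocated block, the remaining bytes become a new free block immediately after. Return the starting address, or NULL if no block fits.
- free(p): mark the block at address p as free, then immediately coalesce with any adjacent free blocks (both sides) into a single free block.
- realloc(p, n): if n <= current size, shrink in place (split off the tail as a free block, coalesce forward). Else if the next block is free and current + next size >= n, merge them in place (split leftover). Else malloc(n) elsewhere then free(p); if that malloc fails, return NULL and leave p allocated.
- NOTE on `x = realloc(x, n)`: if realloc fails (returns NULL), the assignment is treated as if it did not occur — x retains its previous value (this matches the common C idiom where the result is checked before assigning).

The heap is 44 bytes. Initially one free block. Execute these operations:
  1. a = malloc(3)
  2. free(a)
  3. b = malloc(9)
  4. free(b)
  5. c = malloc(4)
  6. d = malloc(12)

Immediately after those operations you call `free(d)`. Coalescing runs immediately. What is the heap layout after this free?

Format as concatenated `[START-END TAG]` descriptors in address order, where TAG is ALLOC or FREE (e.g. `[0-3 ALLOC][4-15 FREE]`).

Op 1: a = malloc(3) -> a = 0; heap: [0-2 ALLOC][3-43 FREE]
Op 2: free(a) -> (freed a); heap: [0-43 FREE]
Op 3: b = malloc(9) -> b = 0; heap: [0-8 ALLOC][9-43 FREE]
Op 4: free(b) -> (freed b); heap: [0-43 FREE]
Op 5: c = malloc(4) -> c = 0; heap: [0-3 ALLOC][4-43 FREE]
Op 6: d = malloc(12) -> d = 4; heap: [0-3 ALLOC][4-15 ALLOC][16-43 FREE]
free(d): d = 4 -> block [4-15 ALLOC]; mark free, coalesce with adjacent free neighbors -> [0-3 ALLOC][4-43 FREE]

Answer: [0-3 ALLOC][4-43 FREE]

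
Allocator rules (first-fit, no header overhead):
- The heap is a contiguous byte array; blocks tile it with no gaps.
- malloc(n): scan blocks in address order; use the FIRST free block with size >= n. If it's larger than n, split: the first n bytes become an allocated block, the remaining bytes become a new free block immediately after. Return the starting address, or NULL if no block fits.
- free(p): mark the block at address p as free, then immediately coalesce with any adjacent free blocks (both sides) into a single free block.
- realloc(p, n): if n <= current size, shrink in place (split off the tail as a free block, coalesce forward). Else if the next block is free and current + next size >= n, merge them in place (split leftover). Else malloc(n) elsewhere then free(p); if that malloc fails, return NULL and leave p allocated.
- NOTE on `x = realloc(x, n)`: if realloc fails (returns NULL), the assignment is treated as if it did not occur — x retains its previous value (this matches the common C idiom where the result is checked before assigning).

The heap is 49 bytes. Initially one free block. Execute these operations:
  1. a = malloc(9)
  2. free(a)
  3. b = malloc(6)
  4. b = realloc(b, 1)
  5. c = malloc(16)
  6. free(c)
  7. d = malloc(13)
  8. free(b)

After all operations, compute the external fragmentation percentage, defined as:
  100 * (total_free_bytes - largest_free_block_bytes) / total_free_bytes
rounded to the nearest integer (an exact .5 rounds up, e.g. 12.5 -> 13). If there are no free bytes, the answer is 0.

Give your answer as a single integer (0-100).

Op 1: a = malloc(9) -> a = 0; heap: [0-8 ALLOC][9-48 FREE]
Op 2: free(a) -> (freed a); heap: [0-48 FREE]
Op 3: b = malloc(6) -> b = 0; heap: [0-5 ALLOC][6-48 FREE]
Op 4: b = realloc(b, 1) -> b = 0; heap: [0-0 ALLOC][1-48 FREE]
Op 5: c = malloc(16) -> c = 1; heap: [0-0 ALLOC][1-16 ALLOC][17-48 FREE]
Op 6: free(c) -> (freed c); heap: [0-0 ALLOC][1-48 FREE]
Op 7: d = malloc(13) -> d = 1; heap: [0-0 ALLOC][1-13 ALLOC][14-48 FREE]
Op 8: free(b) -> (freed b); heap: [0-0 FREE][1-13 ALLOC][14-48 FREE]
Free blocks: [1 35] total_free=36 largest=35 -> 100*(36-35)/36 = 100/36 ≈ 2.778 -> rounds to 3

Answer: 3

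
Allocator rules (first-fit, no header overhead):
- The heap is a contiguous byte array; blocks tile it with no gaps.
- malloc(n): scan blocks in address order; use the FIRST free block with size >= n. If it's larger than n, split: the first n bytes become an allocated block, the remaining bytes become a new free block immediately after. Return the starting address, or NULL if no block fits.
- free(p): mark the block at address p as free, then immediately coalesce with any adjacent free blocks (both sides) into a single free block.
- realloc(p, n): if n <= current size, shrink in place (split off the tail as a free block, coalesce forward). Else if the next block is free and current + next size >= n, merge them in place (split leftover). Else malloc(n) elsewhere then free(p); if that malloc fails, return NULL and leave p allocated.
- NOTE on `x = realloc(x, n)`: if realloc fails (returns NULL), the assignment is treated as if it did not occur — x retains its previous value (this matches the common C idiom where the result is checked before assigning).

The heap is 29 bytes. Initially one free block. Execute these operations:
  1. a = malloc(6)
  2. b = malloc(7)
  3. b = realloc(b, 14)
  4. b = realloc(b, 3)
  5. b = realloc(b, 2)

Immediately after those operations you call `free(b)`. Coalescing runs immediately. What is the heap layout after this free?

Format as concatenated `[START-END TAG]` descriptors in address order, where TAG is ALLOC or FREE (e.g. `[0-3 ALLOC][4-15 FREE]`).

Op 1: a = malloc(6) -> a = 0; heap: [0-5 ALLOC][6-28 FREE]
Op 2: b = malloc(7) -> b = 6; heap: [0-5 ALLOC][6-12 ALLOC][13-28 FREE]
Op 3: b = realloc(b, 14) -> b = 6; heap: [0-5 ALLOC][6-19 ALLOC][20-28 FREE]
Op 4: b = realloc(b, 3) -> b = 6; heap: [0-5 ALLOC][6-8 ALLOC][9-28 FREE]
Op 5: b = realloc(b, 2) -> b = 6; heap: [0-5 ALLOC][6-7 ALLOC][8-28 FREE]
free(b): b = 6 -> block [6-7 ALLOC]; mark free, coalesce with adjacent free neighbors -> [0-5 ALLOC][6-28 FREE]

Answer: [0-5 ALLOC][6-28 FREE]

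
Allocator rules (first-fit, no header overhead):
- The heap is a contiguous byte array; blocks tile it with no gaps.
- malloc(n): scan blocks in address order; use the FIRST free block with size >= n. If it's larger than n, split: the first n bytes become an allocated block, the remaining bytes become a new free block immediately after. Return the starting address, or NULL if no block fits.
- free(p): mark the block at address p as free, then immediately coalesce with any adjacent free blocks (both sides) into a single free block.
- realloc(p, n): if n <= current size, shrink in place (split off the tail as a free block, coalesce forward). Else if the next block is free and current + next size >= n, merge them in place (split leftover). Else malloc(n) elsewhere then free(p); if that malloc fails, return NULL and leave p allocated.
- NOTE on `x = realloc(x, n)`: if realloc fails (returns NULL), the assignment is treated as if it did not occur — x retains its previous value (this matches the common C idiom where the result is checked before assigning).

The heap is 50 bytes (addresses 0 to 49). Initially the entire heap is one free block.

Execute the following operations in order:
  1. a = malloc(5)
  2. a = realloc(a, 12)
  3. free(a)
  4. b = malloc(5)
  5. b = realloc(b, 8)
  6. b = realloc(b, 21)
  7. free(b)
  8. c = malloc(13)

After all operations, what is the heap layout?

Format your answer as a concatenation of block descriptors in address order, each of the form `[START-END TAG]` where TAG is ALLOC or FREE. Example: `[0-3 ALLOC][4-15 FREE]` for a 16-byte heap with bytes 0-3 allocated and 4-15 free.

Op 1: a = malloc(5) -> a = 0; heap: [0-4 ALLOC][5-49 FREE]
Op 2: a = realloc(a, 12) -> a = 0; heap: [0-11 ALLOC][12-49 FREE]
Op 3: free(a) -> (freed a); heap: [0-49 FREE]
Op 4: b = malloc(5) -> b = 0; heap: [0-4 ALLOC][5-49 FREE]
Op 5: b = realloc(b, 8) -> b = 0; heap: [0-7 ALLOC][8-49 FREE]
Op 6: b = realloc(b, 21) -> b = 0; heap: [0-20 ALLOC][21-49 FREE]
Op 7: free(b) -> (freed b); heap: [0-49 FREE]
Op 8: c = malloc(13) -> c = 0; heap: [0-12 ALLOC][13-49 FREE]

Answer: [0-12 ALLOC][13-49 FREE]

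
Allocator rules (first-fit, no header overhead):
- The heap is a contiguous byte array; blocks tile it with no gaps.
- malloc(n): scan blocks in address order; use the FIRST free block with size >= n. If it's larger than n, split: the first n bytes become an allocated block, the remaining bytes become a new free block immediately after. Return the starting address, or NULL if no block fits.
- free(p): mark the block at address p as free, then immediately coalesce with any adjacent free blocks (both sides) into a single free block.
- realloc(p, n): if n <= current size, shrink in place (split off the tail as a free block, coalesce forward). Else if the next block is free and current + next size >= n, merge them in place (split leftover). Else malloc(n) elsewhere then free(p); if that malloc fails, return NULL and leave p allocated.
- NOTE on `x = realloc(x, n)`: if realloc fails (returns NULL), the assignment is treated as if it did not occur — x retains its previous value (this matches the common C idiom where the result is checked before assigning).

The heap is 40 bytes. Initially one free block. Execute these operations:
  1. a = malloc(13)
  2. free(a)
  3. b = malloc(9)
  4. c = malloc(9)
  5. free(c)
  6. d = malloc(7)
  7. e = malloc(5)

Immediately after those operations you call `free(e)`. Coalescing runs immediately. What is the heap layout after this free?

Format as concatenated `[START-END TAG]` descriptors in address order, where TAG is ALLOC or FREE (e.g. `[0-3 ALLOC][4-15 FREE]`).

Answer: [0-8 ALLOC][9-15 ALLOC][16-39 FREE]

Derivation:
Op 1: a = malloc(13) -> a = 0; heap: [0-12 ALLOC][13-39 FREE]
Op 2: free(a) -> (freed a); heap: [0-39 FREE]
Op 3: b = malloc(9) -> b = 0; heap: [0-8 ALLOC][9-39 FREE]
Op 4: c = malloc(9) -> c = 9; heap: [0-8 ALLOC][9-17 ALLOC][18-39 FREE]
Op 5: free(c) -> (freed c); heap: [0-8 ALLOC][9-39 FREE]
Op 6: d = malloc(7) -> d = 9; heap: [0-8 ALLOC][9-15 ALLOC][16-39 FREE]
Op 7: e = malloc(5) -> e = 16; heap: [0-8 ALLOC][9-15 ALLOC][16-20 ALLOC][21-39 FREE]
free(e): e = 16 -> block [16-20 ALLOC]; mark free, coalesce with adjacent free neighbors -> [0-8 ALLOC][9-15 ALLOC][16-39 FREE]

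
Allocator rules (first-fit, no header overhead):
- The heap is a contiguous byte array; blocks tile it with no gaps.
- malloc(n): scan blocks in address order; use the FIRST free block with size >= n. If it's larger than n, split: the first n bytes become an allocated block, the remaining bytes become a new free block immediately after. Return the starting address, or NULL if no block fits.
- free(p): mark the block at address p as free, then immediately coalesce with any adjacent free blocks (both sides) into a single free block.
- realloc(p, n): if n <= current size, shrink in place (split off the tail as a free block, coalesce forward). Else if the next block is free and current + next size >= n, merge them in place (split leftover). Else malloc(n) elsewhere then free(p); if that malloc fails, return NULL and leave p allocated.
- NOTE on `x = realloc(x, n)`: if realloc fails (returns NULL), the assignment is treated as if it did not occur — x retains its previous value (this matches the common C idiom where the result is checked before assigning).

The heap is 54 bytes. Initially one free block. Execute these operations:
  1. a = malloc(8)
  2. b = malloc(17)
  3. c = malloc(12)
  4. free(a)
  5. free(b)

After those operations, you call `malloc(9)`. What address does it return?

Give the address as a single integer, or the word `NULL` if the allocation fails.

Answer: 0

Derivation:
Op 1: a = malloc(8) -> a = 0; heap: [0-7 ALLOC][8-53 FREE]
Op 2: b = malloc(17) -> b = 8; heap: [0-7 ALLOC][8-24 ALLOC][25-53 FREE]
Op 3: c = malloc(12) -> c = 25; heap: [0-7 ALLOC][8-24 ALLOC][25-36 ALLOC][37-53 FREE]
Op 4: free(a) -> (freed a); heap: [0-7 FREE][8-24 ALLOC][25-36 ALLOC][37-53 FREE]
Op 5: free(b) -> (freed b); heap: [0-24 FREE][25-36 ALLOC][37-53 FREE]
malloc(9): first-fit scan over [0-24 FREE][25-36 ALLOC][37-53 FREE] -> 0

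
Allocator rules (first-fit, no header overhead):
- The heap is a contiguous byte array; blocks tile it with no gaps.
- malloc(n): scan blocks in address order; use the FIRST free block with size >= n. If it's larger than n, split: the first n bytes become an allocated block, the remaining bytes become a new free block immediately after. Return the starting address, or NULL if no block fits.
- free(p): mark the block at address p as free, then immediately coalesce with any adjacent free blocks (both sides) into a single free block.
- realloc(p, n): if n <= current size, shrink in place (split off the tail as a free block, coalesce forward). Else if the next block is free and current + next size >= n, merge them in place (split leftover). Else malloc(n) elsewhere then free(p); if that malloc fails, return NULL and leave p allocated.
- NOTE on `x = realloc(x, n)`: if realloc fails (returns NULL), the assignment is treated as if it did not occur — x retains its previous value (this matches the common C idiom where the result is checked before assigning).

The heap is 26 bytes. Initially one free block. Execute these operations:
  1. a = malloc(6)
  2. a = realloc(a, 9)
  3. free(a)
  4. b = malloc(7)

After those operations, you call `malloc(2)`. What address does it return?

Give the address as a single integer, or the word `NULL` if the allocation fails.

Op 1: a = malloc(6) -> a = 0; heap: [0-5 ALLOC][6-25 FREE]
Op 2: a = realloc(a, 9) -> a = 0; heap: [0-8 ALLOC][9-25 FREE]
Op 3: free(a) -> (freed a); heap: [0-25 FREE]
Op 4: b = malloc(7) -> b = 0; heap: [0-6 ALLOC][7-25 FREE]
malloc(2): first-fit scan over [0-6 ALLOC][7-25 FREE] -> 7

Answer: 7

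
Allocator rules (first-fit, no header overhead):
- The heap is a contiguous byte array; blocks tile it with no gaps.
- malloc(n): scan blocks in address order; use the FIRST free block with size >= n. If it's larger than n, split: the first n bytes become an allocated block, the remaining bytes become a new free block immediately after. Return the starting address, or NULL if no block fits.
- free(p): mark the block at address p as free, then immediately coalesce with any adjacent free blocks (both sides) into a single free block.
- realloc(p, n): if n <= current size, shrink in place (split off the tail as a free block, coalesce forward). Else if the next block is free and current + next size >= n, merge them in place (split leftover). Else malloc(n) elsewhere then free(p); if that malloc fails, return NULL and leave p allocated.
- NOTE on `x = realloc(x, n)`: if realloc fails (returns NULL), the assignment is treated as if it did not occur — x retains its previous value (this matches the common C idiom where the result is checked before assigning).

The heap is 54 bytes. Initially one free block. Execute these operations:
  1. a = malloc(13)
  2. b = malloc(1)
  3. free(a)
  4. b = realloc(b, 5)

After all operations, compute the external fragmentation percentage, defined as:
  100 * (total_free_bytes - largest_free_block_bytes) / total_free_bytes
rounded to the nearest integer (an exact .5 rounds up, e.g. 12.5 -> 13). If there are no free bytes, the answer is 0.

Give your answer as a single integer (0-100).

Op 1: a = malloc(13) -> a = 0; heap: [0-12 ALLOC][13-53 FREE]
Op 2: b = malloc(1) -> b = 13; heap: [0-12 ALLOC][13-13 ALLOC][14-53 FREE]
Op 3: free(a) -> (freed a); heap: [0-12 FREE][13-13 ALLOC][14-53 FREE]
Op 4: b = realloc(b, 5) -> b = 13; heap: [0-12 FREE][13-17 ALLOC][18-53 FREE]
Free blocks: [13 36] total_free=49 largest=36 -> 100*(49-36)/49 = 1300/49 ≈ 26.531 -> rounds to 27

Answer: 27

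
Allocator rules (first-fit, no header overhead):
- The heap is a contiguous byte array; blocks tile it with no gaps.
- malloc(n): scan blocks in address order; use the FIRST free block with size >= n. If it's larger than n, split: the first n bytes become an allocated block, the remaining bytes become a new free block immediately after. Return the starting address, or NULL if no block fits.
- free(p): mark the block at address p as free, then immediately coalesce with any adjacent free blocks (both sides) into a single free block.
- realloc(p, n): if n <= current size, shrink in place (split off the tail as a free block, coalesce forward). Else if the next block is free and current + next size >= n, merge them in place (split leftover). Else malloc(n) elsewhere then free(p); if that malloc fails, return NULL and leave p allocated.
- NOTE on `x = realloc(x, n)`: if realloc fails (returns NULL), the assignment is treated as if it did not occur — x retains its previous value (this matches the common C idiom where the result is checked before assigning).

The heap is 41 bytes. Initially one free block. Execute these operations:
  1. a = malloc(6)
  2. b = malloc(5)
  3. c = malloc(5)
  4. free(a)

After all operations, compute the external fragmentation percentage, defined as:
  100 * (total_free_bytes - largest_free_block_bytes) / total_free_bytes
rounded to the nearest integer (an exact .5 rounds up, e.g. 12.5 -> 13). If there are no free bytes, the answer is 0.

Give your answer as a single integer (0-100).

Op 1: a = malloc(6) -> a = 0; heap: [0-5 ALLOC][6-40 FREE]
Op 2: b = malloc(5) -> b = 6; heap: [0-5 ALLOC][6-10 ALLOC][11-40 FREE]
Op 3: c = malloc(5) -> c = 11; heap: [0-5 ALLOC][6-10 ALLOC][11-15 ALLOC][16-40 FREE]
Op 4: free(a) -> (freed a); heap: [0-5 FREE][6-10 ALLOC][11-15 ALLOC][16-40 FREE]
Free blocks: [6 25] total_free=31 largest=25 -> 100*(31-25)/31 = 600/31 ≈ 19.355 -> rounds to 19

Answer: 19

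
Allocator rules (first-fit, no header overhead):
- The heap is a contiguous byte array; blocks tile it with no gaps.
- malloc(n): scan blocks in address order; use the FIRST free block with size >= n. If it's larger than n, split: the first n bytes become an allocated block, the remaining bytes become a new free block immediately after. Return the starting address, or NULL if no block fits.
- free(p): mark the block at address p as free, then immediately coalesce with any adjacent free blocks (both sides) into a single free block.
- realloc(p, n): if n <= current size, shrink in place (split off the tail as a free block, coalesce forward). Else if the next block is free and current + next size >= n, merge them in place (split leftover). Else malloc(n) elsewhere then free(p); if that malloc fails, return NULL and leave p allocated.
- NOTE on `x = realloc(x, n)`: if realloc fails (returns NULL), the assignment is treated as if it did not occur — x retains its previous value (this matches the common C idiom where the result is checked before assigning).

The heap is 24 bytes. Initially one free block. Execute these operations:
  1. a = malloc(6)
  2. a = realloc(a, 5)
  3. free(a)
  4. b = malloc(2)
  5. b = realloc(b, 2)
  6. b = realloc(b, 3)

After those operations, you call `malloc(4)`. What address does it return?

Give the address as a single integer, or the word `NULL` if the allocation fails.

Op 1: a = malloc(6) -> a = 0; heap: [0-5 ALLOC][6-23 FREE]
Op 2: a = realloc(a, 5) -> a = 0; heap: [0-4 ALLOC][5-23 FREE]
Op 3: free(a) -> (freed a); heap: [0-23 FREE]
Op 4: b = malloc(2) -> b = 0; heap: [0-1 ALLOC][2-23 FREE]
Op 5: b = realloc(b, 2) -> b = 0; heap: [0-1 ALLOC][2-23 FREE]
Op 6: b = realloc(b, 3) -> b = 0; heap: [0-2 ALLOC][3-23 FREE]
malloc(4): first-fit scan over [0-2 ALLOC][3-23 FREE] -> 3

Answer: 3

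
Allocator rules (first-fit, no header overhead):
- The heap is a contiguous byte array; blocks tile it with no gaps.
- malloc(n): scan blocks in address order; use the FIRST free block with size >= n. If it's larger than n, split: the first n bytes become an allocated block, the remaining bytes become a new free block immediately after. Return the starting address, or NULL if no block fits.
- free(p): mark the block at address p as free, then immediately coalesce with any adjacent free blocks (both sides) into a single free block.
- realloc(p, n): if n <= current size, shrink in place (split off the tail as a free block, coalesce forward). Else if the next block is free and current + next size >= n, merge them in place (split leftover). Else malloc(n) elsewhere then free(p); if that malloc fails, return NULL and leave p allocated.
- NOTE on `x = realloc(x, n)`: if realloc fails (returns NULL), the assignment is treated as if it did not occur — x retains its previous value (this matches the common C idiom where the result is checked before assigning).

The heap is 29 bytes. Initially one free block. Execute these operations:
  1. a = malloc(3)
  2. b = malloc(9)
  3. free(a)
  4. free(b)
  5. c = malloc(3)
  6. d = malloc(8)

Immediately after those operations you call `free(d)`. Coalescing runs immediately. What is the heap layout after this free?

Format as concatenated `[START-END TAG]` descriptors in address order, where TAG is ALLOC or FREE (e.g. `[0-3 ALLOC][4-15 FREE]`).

Op 1: a = malloc(3) -> a = 0; heap: [0-2 ALLOC][3-28 FREE]
Op 2: b = malloc(9) -> b = 3; heap: [0-2 ALLOC][3-11 ALLOC][12-28 FREE]
Op 3: free(a) -> (freed a); heap: [0-2 FREE][3-11 ALLOC][12-28 FREE]
Op 4: free(b) -> (freed b); heap: [0-28 FREE]
Op 5: c = malloc(3) -> c = 0; heap: [0-2 ALLOC][3-28 FREE]
Op 6: d = malloc(8) -> d = 3; heap: [0-2 ALLOC][3-10 ALLOC][11-28 FREE]
free(d): d = 3 -> block [3-10 ALLOC]; mark free, coalesce with adjacent free neighbors -> [0-2 ALLOC][3-28 FREE]

Answer: [0-2 ALLOC][3-28 FREE]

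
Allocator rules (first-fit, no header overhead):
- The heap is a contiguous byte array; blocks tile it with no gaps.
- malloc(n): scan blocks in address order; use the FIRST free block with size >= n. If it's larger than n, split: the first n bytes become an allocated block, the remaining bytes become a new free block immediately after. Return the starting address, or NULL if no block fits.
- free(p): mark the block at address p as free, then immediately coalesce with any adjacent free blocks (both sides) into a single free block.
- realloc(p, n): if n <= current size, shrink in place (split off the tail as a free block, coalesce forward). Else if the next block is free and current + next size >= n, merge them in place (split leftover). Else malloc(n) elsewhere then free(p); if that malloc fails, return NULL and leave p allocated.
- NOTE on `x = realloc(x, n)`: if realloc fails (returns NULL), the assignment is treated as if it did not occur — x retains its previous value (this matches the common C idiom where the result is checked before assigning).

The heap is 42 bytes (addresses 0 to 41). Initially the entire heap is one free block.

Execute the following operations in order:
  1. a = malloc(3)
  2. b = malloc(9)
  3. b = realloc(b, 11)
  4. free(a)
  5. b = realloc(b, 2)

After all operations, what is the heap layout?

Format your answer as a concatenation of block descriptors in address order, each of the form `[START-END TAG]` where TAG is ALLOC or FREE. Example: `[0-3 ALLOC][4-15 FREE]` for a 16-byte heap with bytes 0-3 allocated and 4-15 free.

Answer: [0-2 FREE][3-4 ALLOC][5-41 FREE]

Derivation:
Op 1: a = malloc(3) -> a = 0; heap: [0-2 ALLOC][3-41 FREE]
Op 2: b = malloc(9) -> b = 3; heap: [0-2 ALLOC][3-11 ALLOC][12-41 FREE]
Op 3: b = realloc(b, 11) -> b = 3; heap: [0-2 ALLOC][3-13 ALLOC][14-41 FREE]
Op 4: free(a) -> (freed a); heap: [0-2 FREE][3-13 ALLOC][14-41 FREE]
Op 5: b = realloc(b, 2) -> b = 3; heap: [0-2 FREE][3-4 ALLOC][5-41 FREE]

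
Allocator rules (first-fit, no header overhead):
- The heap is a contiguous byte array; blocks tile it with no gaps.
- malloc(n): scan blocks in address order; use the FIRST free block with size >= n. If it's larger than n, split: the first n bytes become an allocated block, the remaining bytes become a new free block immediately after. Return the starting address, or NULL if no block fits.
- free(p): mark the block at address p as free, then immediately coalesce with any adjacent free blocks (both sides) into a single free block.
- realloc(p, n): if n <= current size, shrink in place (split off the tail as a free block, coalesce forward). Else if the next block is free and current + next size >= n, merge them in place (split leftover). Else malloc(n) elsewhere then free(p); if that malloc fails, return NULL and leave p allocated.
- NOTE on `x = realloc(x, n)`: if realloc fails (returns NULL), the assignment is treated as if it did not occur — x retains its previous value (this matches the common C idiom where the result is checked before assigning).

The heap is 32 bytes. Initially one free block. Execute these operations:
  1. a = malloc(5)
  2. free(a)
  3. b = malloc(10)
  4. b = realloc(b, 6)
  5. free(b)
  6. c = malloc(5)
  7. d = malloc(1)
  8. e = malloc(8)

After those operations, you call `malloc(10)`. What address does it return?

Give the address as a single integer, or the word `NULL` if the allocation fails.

Op 1: a = malloc(5) -> a = 0; heap: [0-4 ALLOC][5-31 FREE]
Op 2: free(a) -> (freed a); heap: [0-31 FREE]
Op 3: b = malloc(10) -> b = 0; heap: [0-9 ALLOC][10-31 FREE]
Op 4: b = realloc(b, 6) -> b = 0; heap: [0-5 ALLOC][6-31 FREE]
Op 5: free(b) -> (freed b); heap: [0-31 FREE]
Op 6: c = malloc(5) -> c = 0; heap: [0-4 ALLOC][5-31 FREE]
Op 7: d = malloc(1) -> d = 5; heap: [0-4 ALLOC][5-5 ALLOC][6-31 FREE]
Op 8: e = malloc(8) -> e = 6; heap: [0-4 ALLOC][5-5 ALLOC][6-13 ALLOC][14-31 FREE]
malloc(10): first-fit scan over [0-4 ALLOC][5-5 ALLOC][6-13 ALLOC][14-31 FREE] -> 14

Answer: 14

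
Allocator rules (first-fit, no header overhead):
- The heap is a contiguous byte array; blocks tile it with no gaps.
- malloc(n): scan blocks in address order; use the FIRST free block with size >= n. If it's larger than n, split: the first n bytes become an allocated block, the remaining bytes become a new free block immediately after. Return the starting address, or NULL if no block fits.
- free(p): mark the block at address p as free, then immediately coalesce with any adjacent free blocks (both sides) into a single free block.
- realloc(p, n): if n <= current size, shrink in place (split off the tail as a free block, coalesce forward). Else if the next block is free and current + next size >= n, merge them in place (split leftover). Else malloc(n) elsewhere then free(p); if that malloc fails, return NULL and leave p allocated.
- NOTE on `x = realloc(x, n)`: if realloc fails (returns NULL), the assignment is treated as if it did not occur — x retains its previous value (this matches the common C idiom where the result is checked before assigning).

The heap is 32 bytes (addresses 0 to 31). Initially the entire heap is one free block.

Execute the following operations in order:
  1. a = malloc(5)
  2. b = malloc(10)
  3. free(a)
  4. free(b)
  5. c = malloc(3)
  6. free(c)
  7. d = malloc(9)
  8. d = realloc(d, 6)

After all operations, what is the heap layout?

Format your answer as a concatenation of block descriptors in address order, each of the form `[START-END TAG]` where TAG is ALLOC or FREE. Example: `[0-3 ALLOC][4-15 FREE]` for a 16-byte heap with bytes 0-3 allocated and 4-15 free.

Answer: [0-5 ALLOC][6-31 FREE]

Derivation:
Op 1: a = malloc(5) -> a = 0; heap: [0-4 ALLOC][5-31 FREE]
Op 2: b = malloc(10) -> b = 5; heap: [0-4 ALLOC][5-14 ALLOC][15-31 FREE]
Op 3: free(a) -> (freed a); heap: [0-4 FREE][5-14 ALLOC][15-31 FREE]
Op 4: free(b) -> (freed b); heap: [0-31 FREE]
Op 5: c = malloc(3) -> c = 0; heap: [0-2 ALLOC][3-31 FREE]
Op 6: free(c) -> (freed c); heap: [0-31 FREE]
Op 7: d = malloc(9) -> d = 0; heap: [0-8 ALLOC][9-31 FREE]
Op 8: d = realloc(d, 6) -> d = 0; heap: [0-5 ALLOC][6-31 FREE]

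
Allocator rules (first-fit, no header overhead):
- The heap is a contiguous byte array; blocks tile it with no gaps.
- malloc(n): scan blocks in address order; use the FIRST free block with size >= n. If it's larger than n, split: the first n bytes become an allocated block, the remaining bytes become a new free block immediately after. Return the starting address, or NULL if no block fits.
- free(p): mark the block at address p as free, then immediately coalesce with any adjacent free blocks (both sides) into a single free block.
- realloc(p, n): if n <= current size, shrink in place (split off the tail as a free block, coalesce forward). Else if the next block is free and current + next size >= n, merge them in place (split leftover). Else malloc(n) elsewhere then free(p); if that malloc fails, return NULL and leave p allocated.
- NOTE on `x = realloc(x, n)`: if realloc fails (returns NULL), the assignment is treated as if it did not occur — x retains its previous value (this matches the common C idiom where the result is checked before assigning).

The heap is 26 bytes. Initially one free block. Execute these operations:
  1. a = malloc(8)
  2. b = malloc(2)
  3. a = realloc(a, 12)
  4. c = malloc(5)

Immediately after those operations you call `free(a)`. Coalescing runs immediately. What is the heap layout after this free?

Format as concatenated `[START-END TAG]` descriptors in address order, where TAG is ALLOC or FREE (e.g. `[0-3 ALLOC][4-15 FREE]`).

Answer: [0-4 ALLOC][5-7 FREE][8-9 ALLOC][10-25 FREE]

Derivation:
Op 1: a = malloc(8) -> a = 0; heap: [0-7 ALLOC][8-25 FREE]
Op 2: b = malloc(2) -> b = 8; heap: [0-7 ALLOC][8-9 ALLOC][10-25 FREE]
Op 3: a = realloc(a, 12) -> a = 10; heap: [0-7 FREE][8-9 ALLOC][10-21 ALLOC][22-25 FREE]
Op 4: c = malloc(5) -> c = 0; heap: [0-4 ALLOC][5-7 FREE][8-9 ALLOC][10-21 ALLOC][22-25 FREE]
free(a): a = 10 -> block [10-21 ALLOC]; mark free, coalesce with adjacent free neighbors -> [0-4 ALLOC][5-7 FREE][8-9 ALLOC][10-25 FREE]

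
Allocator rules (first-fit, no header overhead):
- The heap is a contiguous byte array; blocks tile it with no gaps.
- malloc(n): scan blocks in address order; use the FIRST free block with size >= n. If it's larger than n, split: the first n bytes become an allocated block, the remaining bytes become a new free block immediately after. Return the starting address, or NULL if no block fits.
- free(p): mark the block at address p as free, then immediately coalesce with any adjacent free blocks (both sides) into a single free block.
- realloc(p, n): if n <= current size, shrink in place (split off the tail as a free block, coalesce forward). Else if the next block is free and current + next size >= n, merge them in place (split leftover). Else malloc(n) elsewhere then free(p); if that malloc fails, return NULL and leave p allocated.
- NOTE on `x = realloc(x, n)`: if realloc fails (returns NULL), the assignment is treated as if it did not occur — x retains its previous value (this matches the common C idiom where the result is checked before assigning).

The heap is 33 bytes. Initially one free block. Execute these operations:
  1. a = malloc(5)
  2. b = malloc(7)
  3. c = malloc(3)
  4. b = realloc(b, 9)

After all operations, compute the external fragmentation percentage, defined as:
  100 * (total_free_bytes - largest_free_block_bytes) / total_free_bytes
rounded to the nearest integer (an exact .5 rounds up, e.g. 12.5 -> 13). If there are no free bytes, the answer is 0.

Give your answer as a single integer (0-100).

Op 1: a = malloc(5) -> a = 0; heap: [0-4 ALLOC][5-32 FREE]
Op 2: b = malloc(7) -> b = 5; heap: [0-4 ALLOC][5-11 ALLOC][12-32 FREE]
Op 3: c = malloc(3) -> c = 12; heap: [0-4 ALLOC][5-11 ALLOC][12-14 ALLOC][15-32 FREE]
Op 4: b = realloc(b, 9) -> b = 15; heap: [0-4 ALLOC][5-11 FREE][12-14 ALLOC][15-23 ALLOC][24-32 FREE]
Free blocks: [7 9] total_free=16 largest=9 -> 100*(16-9)/16 = 700/16 = 43.75 -> rounds to 44

Answer: 44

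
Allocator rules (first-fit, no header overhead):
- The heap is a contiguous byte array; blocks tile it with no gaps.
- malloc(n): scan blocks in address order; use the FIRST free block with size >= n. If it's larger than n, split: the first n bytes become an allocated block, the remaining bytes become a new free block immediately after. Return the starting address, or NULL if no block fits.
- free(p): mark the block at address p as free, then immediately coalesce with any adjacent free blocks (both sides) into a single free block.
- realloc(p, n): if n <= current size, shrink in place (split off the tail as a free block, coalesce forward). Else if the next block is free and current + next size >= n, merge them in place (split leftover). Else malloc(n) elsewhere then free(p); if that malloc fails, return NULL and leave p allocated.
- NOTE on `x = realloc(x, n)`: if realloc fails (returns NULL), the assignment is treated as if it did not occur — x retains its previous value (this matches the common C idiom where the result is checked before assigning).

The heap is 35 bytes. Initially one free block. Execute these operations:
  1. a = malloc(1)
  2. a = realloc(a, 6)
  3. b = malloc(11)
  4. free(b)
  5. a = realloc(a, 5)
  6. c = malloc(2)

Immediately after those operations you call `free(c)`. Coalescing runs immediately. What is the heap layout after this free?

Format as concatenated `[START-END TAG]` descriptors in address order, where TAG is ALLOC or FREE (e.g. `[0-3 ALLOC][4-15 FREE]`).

Answer: [0-4 ALLOC][5-34 FREE]

Derivation:
Op 1: a = malloc(1) -> a = 0; heap: [0-0 ALLOC][1-34 FREE]
Op 2: a = realloc(a, 6) -> a = 0; heap: [0-5 ALLOC][6-34 FREE]
Op 3: b = malloc(11) -> b = 6; heap: [0-5 ALLOC][6-16 ALLOC][17-34 FREE]
Op 4: free(b) -> (freed b); heap: [0-5 ALLOC][6-34 FREE]
Op 5: a = realloc(a, 5) -> a = 0; heap: [0-4 ALLOC][5-34 FREE]
Op 6: c = malloc(2) -> c = 5; heap: [0-4 ALLOC][5-6 ALLOC][7-34 FREE]
free(c): c = 5 -> block [5-6 ALLOC]; mark free, coalesce with adjacent free neighbors -> [0-4 ALLOC][5-34 FREE]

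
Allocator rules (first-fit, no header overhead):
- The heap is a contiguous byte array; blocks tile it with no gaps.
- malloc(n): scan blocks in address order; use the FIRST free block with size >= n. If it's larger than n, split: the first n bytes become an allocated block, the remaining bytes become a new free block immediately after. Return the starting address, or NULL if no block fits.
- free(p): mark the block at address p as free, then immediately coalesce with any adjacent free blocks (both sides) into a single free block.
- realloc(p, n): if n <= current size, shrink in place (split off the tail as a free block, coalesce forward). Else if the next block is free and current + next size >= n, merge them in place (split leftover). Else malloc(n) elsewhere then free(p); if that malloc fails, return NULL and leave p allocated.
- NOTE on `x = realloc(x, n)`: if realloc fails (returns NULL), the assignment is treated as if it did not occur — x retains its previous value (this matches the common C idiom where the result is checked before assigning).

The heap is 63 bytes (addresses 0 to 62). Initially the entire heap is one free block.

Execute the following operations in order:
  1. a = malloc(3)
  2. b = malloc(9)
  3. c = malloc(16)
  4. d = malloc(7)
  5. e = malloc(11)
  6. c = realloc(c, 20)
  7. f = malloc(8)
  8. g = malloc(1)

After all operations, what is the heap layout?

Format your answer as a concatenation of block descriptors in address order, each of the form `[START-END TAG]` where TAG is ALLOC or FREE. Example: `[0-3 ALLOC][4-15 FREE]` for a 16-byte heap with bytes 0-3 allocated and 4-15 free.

Op 1: a = malloc(3) -> a = 0; heap: [0-2 ALLOC][3-62 FREE]
Op 2: b = malloc(9) -> b = 3; heap: [0-2 ALLOC][3-11 ALLOC][12-62 FREE]
Op 3: c = malloc(16) -> c = 12; heap: [0-2 ALLOC][3-11 ALLOC][12-27 ALLOC][28-62 FREE]
Op 4: d = malloc(7) -> d = 28; heap: [0-2 ALLOC][3-11 ALLOC][12-27 ALLOC][28-34 ALLOC][35-62 FREE]
Op 5: e = malloc(11) -> e = 35; heap: [0-2 ALLOC][3-11 ALLOC][12-27 ALLOC][28-34 ALLOC][35-45 ALLOC][46-62 FREE]
Op 6: c = realloc(c, 20) -> NULL (c unchanged); heap: [0-2 ALLOC][3-11 ALLOC][12-27 ALLOC][28-34 ALLOC][35-45 ALLOC][46-62 FREE]
Op 7: f = malloc(8) -> f = 46; heap: [0-2 ALLOC][3-11 ALLOC][12-27 ALLOC][28-34 ALLOC][35-45 ALLOC][46-53 ALLOC][54-62 FREE]
Op 8: g = malloc(1) -> g = 54; heap: [0-2 ALLOC][3-11 ALLOC][12-27 ALLOC][28-34 ALLOC][35-45 ALLOC][46-53 ALLOC][54-54 ALLOC][55-62 FREE]

Answer: [0-2 ALLOC][3-11 ALLOC][12-27 ALLOC][28-34 ALLOC][35-45 ALLOC][46-53 ALLOC][54-54 ALLOC][55-62 FREE]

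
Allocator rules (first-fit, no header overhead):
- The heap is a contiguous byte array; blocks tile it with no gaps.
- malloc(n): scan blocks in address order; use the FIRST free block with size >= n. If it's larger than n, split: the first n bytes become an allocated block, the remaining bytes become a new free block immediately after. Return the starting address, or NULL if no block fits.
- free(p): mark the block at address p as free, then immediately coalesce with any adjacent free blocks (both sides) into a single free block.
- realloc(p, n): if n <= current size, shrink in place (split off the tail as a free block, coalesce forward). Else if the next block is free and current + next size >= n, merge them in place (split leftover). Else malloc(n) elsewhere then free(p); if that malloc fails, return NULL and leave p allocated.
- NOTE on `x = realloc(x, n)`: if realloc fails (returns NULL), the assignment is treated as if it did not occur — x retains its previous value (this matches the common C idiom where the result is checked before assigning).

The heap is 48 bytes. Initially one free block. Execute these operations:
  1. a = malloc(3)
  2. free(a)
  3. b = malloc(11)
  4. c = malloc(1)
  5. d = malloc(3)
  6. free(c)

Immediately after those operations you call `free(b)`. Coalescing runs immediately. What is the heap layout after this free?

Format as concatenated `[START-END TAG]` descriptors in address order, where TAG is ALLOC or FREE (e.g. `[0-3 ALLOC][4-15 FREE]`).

Op 1: a = malloc(3) -> a = 0; heap: [0-2 ALLOC][3-47 FREE]
Op 2: free(a) -> (freed a); heap: [0-47 FREE]
Op 3: b = malloc(11) -> b = 0; heap: [0-10 ALLOC][11-47 FREE]
Op 4: c = malloc(1) -> c = 11; heap: [0-10 ALLOC][11-11 ALLOC][12-47 FREE]
Op 5: d = malloc(3) -> d = 12; heap: [0-10 ALLOC][11-11 ALLOC][12-14 ALLOC][15-47 FREE]
Op 6: free(c) -> (freed c); heap: [0-10 ALLOC][11-11 FREE][12-14 ALLOC][15-47 FREE]
free(b): b = 0 -> block [0-10 ALLOC]; mark free, coalesce with adjacent free neighbors -> [0-11 FREE][12-14 ALLOC][15-47 FREE]

Answer: [0-11 FREE][12-14 ALLOC][15-47 FREE]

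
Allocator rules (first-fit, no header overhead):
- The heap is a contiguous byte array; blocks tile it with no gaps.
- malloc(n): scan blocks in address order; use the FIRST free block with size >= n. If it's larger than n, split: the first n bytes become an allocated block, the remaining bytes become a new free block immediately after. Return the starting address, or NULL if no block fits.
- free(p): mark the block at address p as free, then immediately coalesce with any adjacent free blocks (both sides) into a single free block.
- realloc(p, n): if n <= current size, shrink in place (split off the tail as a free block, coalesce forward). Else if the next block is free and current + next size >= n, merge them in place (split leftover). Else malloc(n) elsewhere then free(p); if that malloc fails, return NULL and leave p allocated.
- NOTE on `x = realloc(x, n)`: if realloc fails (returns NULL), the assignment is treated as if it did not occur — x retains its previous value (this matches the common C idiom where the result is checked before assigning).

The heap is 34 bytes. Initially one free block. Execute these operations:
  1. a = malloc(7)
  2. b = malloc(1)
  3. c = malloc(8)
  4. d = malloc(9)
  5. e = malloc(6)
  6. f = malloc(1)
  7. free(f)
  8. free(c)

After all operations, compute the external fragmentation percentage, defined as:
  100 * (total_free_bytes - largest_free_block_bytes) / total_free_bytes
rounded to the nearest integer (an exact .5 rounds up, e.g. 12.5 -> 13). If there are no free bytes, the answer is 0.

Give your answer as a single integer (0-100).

Op 1: a = malloc(7) -> a = 0; heap: [0-6 ALLOC][7-33 FREE]
Op 2: b = malloc(1) -> b = 7; heap: [0-6 ALLOC][7-7 ALLOC][8-33 FREE]
Op 3: c = malloc(8) -> c = 8; heap: [0-6 ALLOC][7-7 ALLOC][8-15 ALLOC][16-33 FREE]
Op 4: d = malloc(9) -> d = 16; heap: [0-6 ALLOC][7-7 ALLOC][8-15 ALLOC][16-24 ALLOC][25-33 FREE]
Op 5: e = malloc(6) -> e = 25; heap: [0-6 ALLOC][7-7 ALLOC][8-15 ALLOC][16-24 ALLOC][25-30 ALLOC][31-33 FREE]
Op 6: f = malloc(1) -> f = 31; heap: [0-6 ALLOC][7-7 ALLOC][8-15 ALLOC][16-24 ALLOC][25-30 ALLOC][31-31 ALLOC][32-33 FREE]
Op 7: free(f) -> (freed f); heap: [0-6 ALLOC][7-7 ALLOC][8-15 ALLOC][16-24 ALLOC][25-30 ALLOC][31-33 FREE]
Op 8: free(c) -> (freed c); heap: [0-6 ALLOC][7-7 ALLOC][8-15 FREE][16-24 ALLOC][25-30 ALLOC][31-33 FREE]
Free blocks: [8 3] total_free=11 largest=8 -> 100*(11-8)/11 = 300/11 ≈ 27.273 -> rounds to 27

Answer: 27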